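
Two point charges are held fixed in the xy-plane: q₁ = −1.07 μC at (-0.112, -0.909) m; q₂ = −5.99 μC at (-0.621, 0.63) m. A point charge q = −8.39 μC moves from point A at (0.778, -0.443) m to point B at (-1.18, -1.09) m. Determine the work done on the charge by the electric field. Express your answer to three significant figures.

0.0123 J

The work done by the electric force is W_field = −ΔU = −q(V_B − V_A) = q(V_A − V_B).
At A: distances to the source charges are 1.00 m, 1.76 m; V_A = Σ kqᵢ/rᵢ = -4.01×10⁴ V.
At B: distances to the source charges are 1.08 m, 1.81 m; V_B = Σ kqᵢ/rᵢ = -3.87×10⁴ V.
ΔV = V_B − V_A = 1460 V.
W_field = −qΔV = −(-8.39×10⁻⁶ C)(1460 V) = 0.0123 J.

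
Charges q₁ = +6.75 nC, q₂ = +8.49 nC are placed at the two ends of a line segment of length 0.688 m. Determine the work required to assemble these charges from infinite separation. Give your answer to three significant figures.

7.49×10⁻⁷ J

The assembly work is the sum of pairwise potential energies, U = Σ_{i<j} kqᵢqⱼ/rᵢⱼ.
The separation is r = 0.688 m.
U = (7.49×10⁻⁷) = 7.49×10⁻⁷ J.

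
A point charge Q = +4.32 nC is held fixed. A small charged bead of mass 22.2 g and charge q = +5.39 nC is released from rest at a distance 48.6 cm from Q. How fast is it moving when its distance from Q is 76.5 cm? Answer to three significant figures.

Only the electrostatic force acts, so mechanical energy is conserved: ½mv² = U₁ − U₂ = kQq(1/r₁ − 1/r₂).
U₁ − U₂ = (8.99×10⁹ N·m²/C²)(4.32×10⁻⁹ C)(5.39×10⁻⁹ C)(1/0.486 − 1/0.765) = 1.57×10⁻⁷ J.
v = √(2·1.57×10⁻⁷/0.0222) = 3.76×10⁻³ m/s.

3.76×10⁻³ m/s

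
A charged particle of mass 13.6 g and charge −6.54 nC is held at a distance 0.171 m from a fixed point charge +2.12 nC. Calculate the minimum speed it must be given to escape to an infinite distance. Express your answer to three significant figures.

To just escape, total mechanical energy must reach zero at infinity: ½mv²_min + U = 0, so ½mv²_min = −U = |kQq|/r.
|U| = |kQq|/r = (8.99×10⁹ N·m²/C²)(2.12×10⁻⁹)(6.54×10⁻⁹)/(0.171) = 7.29×10⁻⁷ J.
v_min = √(2|U|/m) = √(2·7.29×10⁻⁷/0.0136) = 0.0104 m/s.

0.0104 m/s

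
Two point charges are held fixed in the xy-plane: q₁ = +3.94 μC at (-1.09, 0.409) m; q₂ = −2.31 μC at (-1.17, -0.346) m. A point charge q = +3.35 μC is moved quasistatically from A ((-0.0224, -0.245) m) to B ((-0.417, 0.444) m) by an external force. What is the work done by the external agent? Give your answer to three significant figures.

0.0779 J

For quasistatic motion the external work equals the change in potential energy: W_ext = qΔV = q(V_B − V_A).
At A: distances to the source charges are 1.25 m, 1.15 m; V_A = Σ kqᵢ/rᵢ = 1.03×10⁴ V.
At B: distances to the source charges are 0.674 m, 1.09 m; V_B = Σ kqᵢ/rᵢ = 3.35×10⁴ V.
ΔV = V_B − V_A = 2.33×10⁴ V.
W_ext = qΔV = (3.35×10⁻⁶ C)(2.33×10⁴ V) = 0.0779 J.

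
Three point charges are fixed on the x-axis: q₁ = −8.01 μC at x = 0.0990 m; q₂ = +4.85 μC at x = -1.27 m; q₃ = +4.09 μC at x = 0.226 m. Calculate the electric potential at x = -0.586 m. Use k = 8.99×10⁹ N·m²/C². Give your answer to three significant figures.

Electric potential is a scalar, so the contributions from each charge add algebraically: V = Σ kqᵢ/rᵢ.
Distances from the field point to each charge: r₁ = 0.685 m, r₂ = 0.684 m, r₃ = 0.812 m.
V = k[(-8.01×10⁻⁶)/(0.685) + (4.85×10⁻⁶)/(0.684) + (4.09×10⁻⁶)/(0.812)] = 3900 V.

3900 V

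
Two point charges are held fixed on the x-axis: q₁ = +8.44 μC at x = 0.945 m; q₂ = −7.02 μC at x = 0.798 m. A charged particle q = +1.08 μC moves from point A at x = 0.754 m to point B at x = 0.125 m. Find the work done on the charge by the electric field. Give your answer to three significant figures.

The work done by the electric force is W_field = −ΔU = −q(V_B − V_A) = q(V_A − V_B).
At A: distances to the source charges are 0.191 m, 0.0440 m; V_A = Σ kqᵢ/rᵢ = -1.04×10⁶ V.
At B: distances to the source charges are 0.820 m, 0.673 m; V_B = Σ kqᵢ/rᵢ = -1240 V.
ΔV = V_B − V_A = 1.04×10⁶ V.
W_field = −qΔV = −(1.08×10⁻⁶ C)(1.04×10⁶ V) = -1.12 J.

-1.12 J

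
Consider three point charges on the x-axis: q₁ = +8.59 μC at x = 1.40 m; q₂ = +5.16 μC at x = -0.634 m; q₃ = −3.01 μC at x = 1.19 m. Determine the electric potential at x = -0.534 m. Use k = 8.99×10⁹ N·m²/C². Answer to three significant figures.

4.88×10⁵ V

The total potential is the scalar sum of each charge's contribution, V = Σ kqᵢ/rᵢ.
Distances from the field point to each charge: r₁ = 1.93 m, r₂ = 0.100 m, r₃ = 1.72 m.
V = k[(8.59×10⁻⁶)/(1.93) + (5.16×10⁻⁶)/(0.100) + (-3.01×10⁻⁶)/(1.72)] = 4.88×10⁵ V.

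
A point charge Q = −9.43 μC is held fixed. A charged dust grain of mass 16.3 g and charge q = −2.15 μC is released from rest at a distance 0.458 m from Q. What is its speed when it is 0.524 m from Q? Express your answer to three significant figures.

Only the electrostatic force acts, so mechanical energy is conserved: ½mv² = U₁ − U₂ = kQq(1/r₁ − 1/r₂).
U₁ − U₂ = (8.99×10⁹ N·m²/C²)(-9.43×10⁻⁶ C)(-2.15×10⁻⁶ C)(1/0.458 − 1/0.524) = 0.0501 J.
v = √(2·0.0501/0.0163) = 2.48 m/s.

2.48 m/s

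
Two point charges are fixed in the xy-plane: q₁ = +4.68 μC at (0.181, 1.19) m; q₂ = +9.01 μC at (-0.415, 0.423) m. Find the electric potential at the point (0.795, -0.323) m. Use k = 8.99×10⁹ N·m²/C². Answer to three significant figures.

8.27×10⁴ V

The total potential is the scalar sum of each charge's contribution, V = Σ kqᵢ/rᵢ.
Distances from the field point to each charge: r₁ = 1.63 m, r₂ = 1.42 m.
V = k[(4.68×10⁻⁶)/(1.63) + (9.01×10⁻⁶)/(1.42)] = 8.27×10⁴ V.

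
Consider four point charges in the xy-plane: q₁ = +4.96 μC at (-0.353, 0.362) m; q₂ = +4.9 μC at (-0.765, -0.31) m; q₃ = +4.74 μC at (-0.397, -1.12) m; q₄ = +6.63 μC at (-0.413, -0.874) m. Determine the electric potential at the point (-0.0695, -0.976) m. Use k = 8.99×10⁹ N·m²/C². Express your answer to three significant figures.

Electric potential is a scalar, so the contributions from each charge add algebraically: V = Σ kqᵢ/rᵢ.
Distances from the field point to each charge: r₁ = 1.37 m, r₂ = 0.963 m, r₃ = 0.358 m, r₄ = 0.358 m.
V = k[(4.96×10⁻⁶)/(1.37) + (4.90×10⁻⁶)/(0.963) + (4.74×10⁻⁶)/(0.358) + (6.63×10⁻⁶)/(0.358)] = 3.64×10⁵ V.

3.64×10⁵ V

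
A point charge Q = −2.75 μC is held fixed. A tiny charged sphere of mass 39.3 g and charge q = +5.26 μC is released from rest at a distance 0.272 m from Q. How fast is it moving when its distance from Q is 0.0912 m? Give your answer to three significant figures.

Only the electrostatic force acts, so mechanical energy is conserved: ½mv² = U₁ − U₂ = kQq(1/r₁ − 1/r₂).
U₁ − U₂ = (8.99×10⁹ N·m²/C²)(-2.75×10⁻⁶ C)(5.26×10⁻⁶ C)(1/0.272 − 1/0.0912) = 0.948 J.
v = √(2·0.948/0.0393) = 6.95 m/s.

6.95 m/s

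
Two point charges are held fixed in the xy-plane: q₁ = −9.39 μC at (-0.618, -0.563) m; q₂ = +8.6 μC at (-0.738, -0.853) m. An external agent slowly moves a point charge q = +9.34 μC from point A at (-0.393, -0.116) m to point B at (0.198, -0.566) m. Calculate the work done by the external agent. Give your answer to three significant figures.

For quasistatic motion the external work equals the change in potential energy: W_ext = qΔV = q(V_B − V_A).
At A: distances to the source charges are 0.500 m, 0.814 m; V_A = Σ kqᵢ/rᵢ = -7.37×10⁴ V.
At B: distances to the source charges are 0.816 m, 0.979 m; V_B = Σ kqᵢ/rᵢ = -2.45×10⁴ V.
ΔV = V_B − V_A = 4.92×10⁴ V.
W_ext = qΔV = (9.34×10⁻⁶ C)(4.92×10⁴ V) = 0.460 J.

0.460 J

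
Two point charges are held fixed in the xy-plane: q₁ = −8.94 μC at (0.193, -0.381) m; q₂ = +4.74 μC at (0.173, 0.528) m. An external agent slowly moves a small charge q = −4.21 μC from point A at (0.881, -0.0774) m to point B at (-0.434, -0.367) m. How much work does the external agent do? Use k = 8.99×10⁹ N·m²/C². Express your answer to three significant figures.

0.116 J

For quasistatic motion the external work equals the change in potential energy: W_ext = qΔV = q(V_B − V_A).
At A: distances to the source charges are 0.752 m, 0.932 m; V_A = Σ kqᵢ/rᵢ = -6.11×10⁴ V.
At B: distances to the source charges are 0.627 m, 1.08 m; V_B = Σ kqᵢ/rᵢ = -8.87×10⁴ V.
ΔV = V_B − V_A = -2.76×10⁴ V.
W_ext = qΔV = (-4.21×10⁻⁶ C)(-2.76×10⁴ V) = 0.116 J.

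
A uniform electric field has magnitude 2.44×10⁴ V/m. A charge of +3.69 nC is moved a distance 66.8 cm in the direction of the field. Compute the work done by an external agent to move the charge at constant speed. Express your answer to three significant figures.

-6.01×10⁻⁵ J

The potential change for a displacement 66.8 cm in the direction of the field is ΔV = −Ed = -1.63×10⁴ V.
W_ext = qΔV = -6.01×10⁻⁵ J.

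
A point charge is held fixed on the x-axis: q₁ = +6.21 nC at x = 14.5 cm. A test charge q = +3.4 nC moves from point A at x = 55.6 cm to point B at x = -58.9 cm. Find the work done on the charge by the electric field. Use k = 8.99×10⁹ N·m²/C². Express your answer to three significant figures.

The work done by the electric force is W_field = −ΔU = −q(V_B − V_A) = q(V_A − V_B).
At A: distance to the source charge is 0.411 m; V_A = kq₁/r = 136 V.
At B: distance to the source charge is 0.734 m; V_B = kq₁/r = 76.1 V.
ΔV = V_B − V_A = -59.8 V.
W_field = −qΔV = −(3.40×10⁻⁹ C)(-59.8 V) = 2.03×10⁻⁷ J.

2.03×10⁻⁷ J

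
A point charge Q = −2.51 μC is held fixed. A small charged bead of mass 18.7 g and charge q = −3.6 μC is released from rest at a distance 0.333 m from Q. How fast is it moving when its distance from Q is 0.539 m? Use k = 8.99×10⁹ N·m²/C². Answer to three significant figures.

3.16 m/s

Only the electrostatic force acts, so mechanical energy is conserved: ½mv² = U₁ − U₂ = kQq(1/r₁ − 1/r₂).
U₁ − U₂ = (8.99×10⁹ N·m²/C²)(-2.51×10⁻⁶ C)(-3.60×10⁻⁶ C)(1/0.333 − 1/0.539) = 0.0932 J.
v = √(2·0.0932/0.0187) = 3.16 m/s.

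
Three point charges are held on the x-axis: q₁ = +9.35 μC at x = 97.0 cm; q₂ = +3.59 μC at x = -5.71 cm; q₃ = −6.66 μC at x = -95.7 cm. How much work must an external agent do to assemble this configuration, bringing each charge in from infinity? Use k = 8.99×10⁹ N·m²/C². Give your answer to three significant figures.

-0.236 J

The work to assemble the configuration equals its total potential energy, U = Σ kqᵢqⱼ/rᵢⱼ over all pairs.
Pair separations: r₁₂ = 1.03 m, r₁₃ = 1.93 m, r₂₃ = 0.900 m.
U = (0.294) + (-0.291) + (-0.239) = -0.236 J.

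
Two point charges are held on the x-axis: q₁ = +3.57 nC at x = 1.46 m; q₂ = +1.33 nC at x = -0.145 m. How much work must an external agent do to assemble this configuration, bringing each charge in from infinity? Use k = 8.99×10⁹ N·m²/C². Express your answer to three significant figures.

2.66×10⁻⁸ J

The assembly work is the sum of pairwise potential energies, U = Σ_{i<j} kqᵢqⱼ/rᵢⱼ.
Pair separations: r₁₂ = 1.60 m.
U = (2.66×10⁻⁸) = 2.66×10⁻⁸ J.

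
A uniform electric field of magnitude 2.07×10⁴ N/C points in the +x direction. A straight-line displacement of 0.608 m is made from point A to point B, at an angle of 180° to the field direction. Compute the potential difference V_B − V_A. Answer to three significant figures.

Only the component of displacement along E changes the potential: ΔV = −E·d·cosθ.
ΔV = −(2.07×10⁴ V/m)(0.608 m)cos180° = 1.26×10⁴ V.

1.26×10⁴ V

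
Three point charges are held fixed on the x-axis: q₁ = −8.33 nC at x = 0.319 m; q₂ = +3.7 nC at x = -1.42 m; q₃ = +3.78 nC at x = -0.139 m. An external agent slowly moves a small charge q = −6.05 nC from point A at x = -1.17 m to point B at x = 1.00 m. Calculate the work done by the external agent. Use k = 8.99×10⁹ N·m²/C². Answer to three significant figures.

1.10×10⁻⁶ J

For quasistatic motion the external work equals the change in potential energy: W_ext = qΔV = q(V_B − V_A).
At A: distances to the source charges are 1.49 m, 0.250 m, 1.03 m; V_A = Σ kqᵢ/rᵢ = 116 V.
At B: distances to the source charges are 0.681 m, 2.42 m, 1.14 m; V_B = Σ kqᵢ/rᵢ = -66.4 V.
ΔV = V_B − V_A = -182 V.
W_ext = qΔV = (-6.05×10⁻⁹ C)(-182 V) = 1.10×10⁻⁶ J.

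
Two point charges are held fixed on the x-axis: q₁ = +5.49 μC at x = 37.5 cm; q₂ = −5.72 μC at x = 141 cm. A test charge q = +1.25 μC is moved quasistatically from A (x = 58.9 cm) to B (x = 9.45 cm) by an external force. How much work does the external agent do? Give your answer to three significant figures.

-0.0389 J

For quasistatic motion the external work equals the change in potential energy: W_ext = qΔV = q(V_B − V_A).
At A: distances to the source charges are 0.214 m, 0.821 m; V_A = Σ kqᵢ/rᵢ = 1.68×10⁵ V.
At B: distances to the source charges are 0.281 m, 1.32 m; V_B = Σ kqᵢ/rᵢ = 1.37×10⁵ V.
ΔV = V_B − V_A = -3.11×10⁴ V.
W_ext = qΔV = (1.25×10⁻⁶ C)(-3.11×10⁴ V) = -0.0389 J.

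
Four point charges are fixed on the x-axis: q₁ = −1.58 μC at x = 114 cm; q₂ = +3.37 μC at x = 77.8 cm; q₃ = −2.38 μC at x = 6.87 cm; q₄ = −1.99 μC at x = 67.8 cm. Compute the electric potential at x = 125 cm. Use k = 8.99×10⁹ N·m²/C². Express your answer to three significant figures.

The total potential is the scalar sum of each charge's contribution, V = Σ kqᵢ/rᵢ.
Distances from the field point to each charge: r₁ = 0.110 m, r₂ = 0.472 m, r₃ = 1.18 m, r₄ = 0.572 m.
V = k[(-1.58×10⁻⁶)/(0.110) + (3.37×10⁻⁶)/(0.472) + (-2.38×10⁻⁶)/(1.18) + (-1.99×10⁻⁶)/(0.572)] = -1.14×10⁵ V.

-1.14×10⁵ V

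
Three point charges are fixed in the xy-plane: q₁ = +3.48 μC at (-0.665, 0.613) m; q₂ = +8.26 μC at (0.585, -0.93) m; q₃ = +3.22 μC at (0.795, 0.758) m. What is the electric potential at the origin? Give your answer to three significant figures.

The total potential is the scalar sum of each charge's contribution, V = Σ kqᵢ/rᵢ.
Distances from the field point to each charge: r₁ = 0.904 m, r₂ = 1.10 m, r₃ = 1.10 m.
V = k[(3.48×10⁻⁶)/(0.904) + (8.26×10⁻⁶)/(1.10) + (3.22×10⁻⁶)/(1.10)] = 1.29×10⁵ V.

1.29×10⁵ V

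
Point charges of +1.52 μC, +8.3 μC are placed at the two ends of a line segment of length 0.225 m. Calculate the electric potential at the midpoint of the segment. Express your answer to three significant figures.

The total potential is the scalar sum of each charge's contribution, V = Σ kqᵢ/rᵢ.
Each charge is 0.113 m from the midpoint.
V = k[(1.52×10⁻⁶)/(0.113) + (8.30×10⁻⁶)/(0.113)] = 7.85×10⁵ V.

7.85×10⁵ V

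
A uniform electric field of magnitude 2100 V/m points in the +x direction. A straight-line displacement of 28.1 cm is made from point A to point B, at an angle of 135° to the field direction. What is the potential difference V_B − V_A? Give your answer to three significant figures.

Only the component of displacement along E changes the potential: ΔV = −E·d·cosθ.
ΔV = −(2100 V/m)(0.281 m)cos135° = 417 V.

417 V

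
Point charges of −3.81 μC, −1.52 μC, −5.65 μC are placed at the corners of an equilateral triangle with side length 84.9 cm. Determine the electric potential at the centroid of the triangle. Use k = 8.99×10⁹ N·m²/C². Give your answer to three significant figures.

-2.01×10⁵ V

Electric potential is a scalar, so the contributions from each charge add algebraically: V = Σ kqᵢ/rᵢ.
The distance from each vertex to the centroid is a/√3 = 0.490 m.
V = k[(-3.81×10⁻⁶)/(0.490) + (-1.52×10⁻⁶)/(0.490) + (-5.65×10⁻⁶)/(0.490)] = -2.01×10⁵ V.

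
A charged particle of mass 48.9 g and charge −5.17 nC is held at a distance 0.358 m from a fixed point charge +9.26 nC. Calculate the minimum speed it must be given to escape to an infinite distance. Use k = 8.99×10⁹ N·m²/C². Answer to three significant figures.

To just escape, total mechanical energy must reach zero at infinity: ½mv²_min + U = 0, so ½mv²_min = −U = |kQq|/r.
|U| = |kQq|/r = (8.99×10⁹ N·m²/C²)(9.26×10⁻⁹)(5.17×10⁻⁹)/(0.358) = 1.20×10⁻⁶ J.
v_min = √(2|U|/m) = √(2·1.20×10⁻⁶/0.0489) = 7.01×10⁻³ m/s.

7.01×10⁻³ m/s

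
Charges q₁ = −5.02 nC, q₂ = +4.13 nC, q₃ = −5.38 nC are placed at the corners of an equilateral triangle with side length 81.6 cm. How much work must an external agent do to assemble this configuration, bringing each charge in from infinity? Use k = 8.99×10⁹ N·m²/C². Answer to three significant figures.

The assembly work is the sum of pairwise potential energies, U = Σ_{i<j} kqᵢqⱼ/rᵢⱼ.
All three pair separations equal the side length, 0.816 m.
U = (-2.28×10⁻⁷) + (2.98×10⁻⁷) + (-2.45×10⁻⁷) = -1.76×10⁻⁷ J.

-1.76×10⁻⁷ J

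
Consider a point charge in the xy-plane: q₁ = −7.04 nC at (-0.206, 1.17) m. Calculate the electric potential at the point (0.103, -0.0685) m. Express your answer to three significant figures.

-49.6 V

The total potential is the scalar sum of each charge's contribution, V = Σ kqᵢ/rᵢ.
Distances from the field point to each charge: r₁ = 1.28 m.
V = k[(-7.04×10⁻⁹)/(1.28)] = -49.6 V.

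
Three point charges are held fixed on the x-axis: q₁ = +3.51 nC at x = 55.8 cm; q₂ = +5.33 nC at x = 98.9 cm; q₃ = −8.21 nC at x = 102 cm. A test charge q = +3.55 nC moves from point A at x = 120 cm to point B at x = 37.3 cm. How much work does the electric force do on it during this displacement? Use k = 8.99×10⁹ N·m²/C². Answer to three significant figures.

-9.52×10⁻⁷ J

The work done by the electric force is W_field = −ΔU = −q(V_B − V_A) = q(V_A − V_B).
At A: distances to the source charges are 0.642 m, 0.211 m, 0.180 m; V_A = Σ kqᵢ/rᵢ = -134 V.
At B: distances to the source charges are 0.185 m, 0.616 m, 0.647 m; V_B = Σ kqᵢ/rᵢ = 134 V.
ΔV = V_B − V_A = 268 V.
W_field = −qΔV = −(3.55×10⁻⁹ C)(268 V) = -9.52×10⁻⁷ J.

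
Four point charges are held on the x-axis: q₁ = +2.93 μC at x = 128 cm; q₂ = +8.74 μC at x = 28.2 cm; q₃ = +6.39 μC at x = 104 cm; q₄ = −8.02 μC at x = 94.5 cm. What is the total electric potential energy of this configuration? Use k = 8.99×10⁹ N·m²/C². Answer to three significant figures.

The assembly work is the sum of pairwise potential energies, U = Σ_{i<j} kqᵢqⱼ/rᵢⱼ.
Pair separations: r₁₂ = 0.998 m, r₁₃ = 0.240 m, r₁₄ = 0.335 m, r₂₃ = 0.758 m, r₂₄ = 0.663 m, r₃₄ = 0.0950 m.
Summing all 6 pair terms gives U = -4.84 J.

-4.84 J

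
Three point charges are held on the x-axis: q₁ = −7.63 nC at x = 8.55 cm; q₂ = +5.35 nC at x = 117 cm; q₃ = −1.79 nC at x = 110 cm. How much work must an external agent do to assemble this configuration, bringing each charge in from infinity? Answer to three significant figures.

The work to assemble the configuration equals its total potential energy, U = Σ kqᵢqⱼ/rᵢⱼ over all pairs.
Pair separations: r₁₂ = 1.08 m, r₁₃ = 1.01 m, r₂₃ = 0.0700 m.
U = (-3.38×10⁻⁷) + (1.21×10⁻⁷) + (-1.23×10⁻⁶) = -1.45×10⁻⁶ J.

-1.45×10⁻⁶ J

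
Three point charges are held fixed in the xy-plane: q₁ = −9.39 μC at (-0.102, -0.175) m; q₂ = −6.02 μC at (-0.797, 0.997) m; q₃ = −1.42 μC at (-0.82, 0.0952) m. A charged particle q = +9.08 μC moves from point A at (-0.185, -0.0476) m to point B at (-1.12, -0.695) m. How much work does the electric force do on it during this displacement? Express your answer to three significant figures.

-4.53 J

The work done by the electric force is W_field = −ΔU = −q(V_B − V_A) = q(V_A − V_B).
At A: distances to the source charges are 0.152 m, 1.21 m, 0.651 m; V_A = Σ kqᵢ/rᵢ = -6.19×10⁵ V.
At B: distances to the source charges are 1.14 m, 1.72 m, 0.845 m; V_B = Σ kqᵢ/rᵢ = -1.20×10⁵ V.
ΔV = V_B − V_A = 4.99×10⁵ V.
W_field = −qΔV = −(9.08×10⁻⁶ C)(4.99×10⁵ V) = -4.53 J.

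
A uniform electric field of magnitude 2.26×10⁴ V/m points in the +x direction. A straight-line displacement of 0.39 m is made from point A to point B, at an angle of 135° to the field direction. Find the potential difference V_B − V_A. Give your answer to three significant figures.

Only the component of displacement along E changes the potential: ΔV = −E·d·cosθ.
ΔV = −(2.26×10⁴ V/m)(0.390 m)cos135° = 6230 V.

6230 V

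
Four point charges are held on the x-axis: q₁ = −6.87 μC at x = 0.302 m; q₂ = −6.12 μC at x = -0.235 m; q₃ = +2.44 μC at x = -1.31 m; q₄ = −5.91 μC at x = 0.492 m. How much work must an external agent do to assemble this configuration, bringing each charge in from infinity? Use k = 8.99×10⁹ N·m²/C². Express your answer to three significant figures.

The work to assemble the configuration equals its total potential energy, U = Σ kqᵢqⱼ/rᵢⱼ over all pairs.
Pair separations: r₁₂ = 0.537 m, r₁₃ = 1.61 m, r₁₄ = 0.190 m, r₂₃ = 1.08 m, r₂₄ = 0.727 m, r₃₄ = 1.80 m.
Summing all 6 pair terms gives U = 2.78 J.

2.78 J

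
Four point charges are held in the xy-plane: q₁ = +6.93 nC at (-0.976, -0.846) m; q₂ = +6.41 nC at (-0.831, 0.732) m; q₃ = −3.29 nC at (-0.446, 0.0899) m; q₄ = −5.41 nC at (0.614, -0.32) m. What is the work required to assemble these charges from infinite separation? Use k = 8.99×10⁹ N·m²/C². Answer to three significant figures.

The work to assemble the configuration equals its total potential energy, U = Σ kqᵢqⱼ/rᵢⱼ over all pairs.
Pair separations: r₁₂ = 1.58 m, r₁₃ = 1.08 m, r₁₄ = 1.67 m, r₂₃ = 0.749 m, r₂₄ = 1.79 m, r₃₄ = 1.14 m.
Summing all 6 pair terms gives U = -4.27×10⁻⁷ J.

-4.27×10⁻⁷ J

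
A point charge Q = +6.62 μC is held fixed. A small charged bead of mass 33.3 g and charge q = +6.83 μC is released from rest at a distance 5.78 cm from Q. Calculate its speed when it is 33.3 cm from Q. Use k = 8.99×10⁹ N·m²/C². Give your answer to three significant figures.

18.7 m/s

Only the electrostatic force acts, so mechanical energy is conserved: ½mv² = U₁ − U₂ = kQq(1/r₁ − 1/r₂).
U₁ − U₂ = (8.99×10⁹ N·m²/C²)(6.62×10⁻⁶ C)(6.83×10⁻⁶ C)(1/0.0578 − 1/0.333) = 5.81 J.
v = √(2·5.81/0.0333) = 18.7 m/s.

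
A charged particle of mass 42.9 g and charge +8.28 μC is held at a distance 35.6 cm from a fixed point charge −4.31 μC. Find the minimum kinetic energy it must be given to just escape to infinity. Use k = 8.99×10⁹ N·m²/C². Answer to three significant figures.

To just escape, total mechanical energy must reach zero at infinity: ½mv²_min + U = 0, so ½mv²_min = −U = |kQq|/r.
|U| = |kQq|/r = (8.99×10⁹ N·m²/C²)(4.31×10⁻⁶)(8.28×10⁻⁶)/(0.356) = 0.901 J.

0.901 J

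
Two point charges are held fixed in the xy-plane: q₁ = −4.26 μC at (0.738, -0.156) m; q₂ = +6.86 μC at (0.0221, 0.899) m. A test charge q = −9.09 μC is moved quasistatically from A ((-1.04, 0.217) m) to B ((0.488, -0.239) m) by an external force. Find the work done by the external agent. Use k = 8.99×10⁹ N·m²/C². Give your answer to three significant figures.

For quasistatic motion the external work equals the change in potential energy: W_ext = qΔV = q(V_B − V_A).
At A: distances to the source charges are 1.82 m, 1.26 m; V_A = Σ kqᵢ/rᵢ = 2.78×10⁴ V.
At B: distances to the source charges are 0.263 m, 1.23 m; V_B = Σ kqᵢ/rᵢ = -9.52×10⁴ V.
ΔV = V_B − V_A = -1.23×10⁵ V.
W_ext = qΔV = (-9.09×10⁻⁶ C)(-1.23×10⁵ V) = 1.12 J.

1.12 J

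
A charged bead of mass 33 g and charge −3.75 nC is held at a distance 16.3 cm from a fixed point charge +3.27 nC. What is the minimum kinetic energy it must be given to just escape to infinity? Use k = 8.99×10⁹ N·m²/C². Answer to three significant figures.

To just escape, total mechanical energy must reach zero at infinity: ½mv²_min + U = 0, so ½mv²_min = −U = |kQq|/r.
|U| = |kQq|/r = (8.99×10⁹ N·m²/C²)(3.27×10⁻⁹)(3.75×10⁻⁹)/(0.163) = 6.76×10⁻⁷ J.

6.76×10⁻⁷ J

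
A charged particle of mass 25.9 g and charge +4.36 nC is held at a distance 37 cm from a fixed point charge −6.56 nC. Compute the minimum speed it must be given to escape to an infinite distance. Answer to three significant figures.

7.33×10⁻³ m/s

To just escape, total mechanical energy must reach zero at infinity: ½mv²_min + U = 0, so ½mv²_min = −U = |kQq|/r.
|U| = |kQq|/r = (8.99×10⁹ N·m²/C²)(6.56×10⁻⁹)(4.36×10⁻⁹)/(0.370) = 6.95×10⁻⁷ J.
v_min = √(2|U|/m) = √(2·6.95×10⁻⁷/0.0259) = 7.33×10⁻³ m/s.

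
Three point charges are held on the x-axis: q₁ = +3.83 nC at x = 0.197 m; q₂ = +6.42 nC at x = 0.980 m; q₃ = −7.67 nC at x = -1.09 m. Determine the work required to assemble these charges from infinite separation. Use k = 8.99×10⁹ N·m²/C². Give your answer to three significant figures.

The work to assemble the configuration equals its total potential energy, U = Σ kqᵢqⱼ/rᵢⱼ over all pairs.
Pair separations: r₁₂ = 0.783 m, r₁₃ = 1.29 m, r₂₃ = 2.07 m.
U = (2.82×10⁻⁷) + (-2.05×10⁻⁷) + (-2.14×10⁻⁷) = -1.37×10⁻⁷ J.

-1.37×10⁻⁷ J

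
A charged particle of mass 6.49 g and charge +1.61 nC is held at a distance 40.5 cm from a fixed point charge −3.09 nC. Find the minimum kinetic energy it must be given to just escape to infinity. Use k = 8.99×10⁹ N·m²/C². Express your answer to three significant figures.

1.10×10⁻⁷ J

To just escape, total mechanical energy must reach zero at infinity: ½mv²_min + U = 0, so ½mv²_min = −U = |kQq|/r.
|U| = |kQq|/r = (8.99×10⁹ N·m²/C²)(3.09×10⁻⁹)(1.61×10⁻⁹)/(0.405) = 1.10×10⁻⁷ J.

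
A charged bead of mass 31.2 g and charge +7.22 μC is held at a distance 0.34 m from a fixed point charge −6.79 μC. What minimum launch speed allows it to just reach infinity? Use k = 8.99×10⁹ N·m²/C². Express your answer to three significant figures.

To just escape, total mechanical energy must reach zero at infinity: ½mv²_min + U = 0, so ½mv²_min = −U = |kQq|/r.
|U| = |kQq|/r = (8.99×10⁹ N·m²/C²)(6.79×10⁻⁶)(7.22×10⁻⁶)/(0.340) = 1.30 J.
v_min = √(2|U|/m) = √(2·1.30/0.0312) = 9.12 m/s.

9.12 m/s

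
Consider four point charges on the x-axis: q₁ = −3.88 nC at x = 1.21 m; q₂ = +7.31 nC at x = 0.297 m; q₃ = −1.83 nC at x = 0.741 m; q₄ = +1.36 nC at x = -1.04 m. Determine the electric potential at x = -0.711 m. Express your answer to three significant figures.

72.9 V

Electric potential is a scalar, so the contributions from each charge add algebraically: V = Σ kqᵢ/rᵢ.
Distances from the field point to each charge: r₁ = 1.92 m, r₂ = 1.01 m, r₃ = 1.45 m, r₄ = 0.329 m.
V = k[(-3.88×10⁻⁹)/(1.92) + (7.31×10⁻⁹)/(1.01) + (-1.83×10⁻⁹)/(1.45) + (1.36×10⁻⁹)/(0.329)] = 72.9 V.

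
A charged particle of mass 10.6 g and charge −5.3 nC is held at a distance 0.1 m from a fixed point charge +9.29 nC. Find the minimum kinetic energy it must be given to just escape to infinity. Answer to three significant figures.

4.43×10⁻⁶ J

To just escape, total mechanical energy must reach zero at infinity: ½mv²_min + U = 0, so ½mv²_min = −U = |kQq|/r.
|U| = |kQq|/r = (8.99×10⁹ N·m²/C²)(9.29×10⁻⁹)(5.30×10⁻⁹)/(0.100) = 4.43×10⁻⁶ J.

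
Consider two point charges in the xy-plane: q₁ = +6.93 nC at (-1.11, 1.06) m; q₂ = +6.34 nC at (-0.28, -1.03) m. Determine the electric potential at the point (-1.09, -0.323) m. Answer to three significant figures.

Electric potential is a scalar, so the contributions from each charge add algebraically: V = Σ kqᵢ/rᵢ.
Distances from the field point to each charge: r₁ = 1.38 m, r₂ = 1.08 m.
V = k[(6.93×10⁻⁹)/(1.38) + (6.34×10⁻⁹)/(1.08)] = 98.1 V.

98.1 V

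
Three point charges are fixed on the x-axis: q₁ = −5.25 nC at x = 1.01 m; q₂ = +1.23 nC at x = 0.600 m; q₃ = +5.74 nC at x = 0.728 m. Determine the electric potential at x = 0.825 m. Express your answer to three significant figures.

326 V

Electric potential is a scalar, so the contributions from each charge add algebraically: V = Σ kqᵢ/rᵢ.
Distances from the field point to each charge: r₁ = 0.185 m, r₂ = 0.225 m, r₃ = 0.0970 m.
V = k[(-5.25×10⁻⁹)/(0.185) + (1.23×10⁻⁹)/(0.225) + (5.74×10⁻⁹)/(0.0970)] = 326 V.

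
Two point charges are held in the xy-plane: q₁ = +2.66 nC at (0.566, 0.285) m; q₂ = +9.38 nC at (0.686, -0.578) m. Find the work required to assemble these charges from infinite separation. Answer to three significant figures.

2.57×10⁻⁷ J

The assembly work is the sum of pairwise potential energies, U = Σ_{i<j} kqᵢqⱼ/rᵢⱼ.
Pair separations: r₁₂ = 0.871 m.
U = (2.57×10⁻⁷) = 2.57×10⁻⁷ J.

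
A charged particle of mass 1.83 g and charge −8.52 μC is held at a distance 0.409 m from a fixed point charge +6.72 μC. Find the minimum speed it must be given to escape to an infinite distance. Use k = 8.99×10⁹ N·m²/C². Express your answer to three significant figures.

37.1 m/s

To just escape, total mechanical energy must reach zero at infinity: ½mv²_min + U = 0, so ½mv²_min = −U = |kQq|/r.
|U| = |kQq|/r = (8.99×10⁹ N·m²/C²)(6.72×10⁻⁶)(8.52×10⁻⁶)/(0.409) = 1.26 J.
v_min = √(2|U|/m) = √(2·1.26/1.83×10⁻³) = 37.1 m/s.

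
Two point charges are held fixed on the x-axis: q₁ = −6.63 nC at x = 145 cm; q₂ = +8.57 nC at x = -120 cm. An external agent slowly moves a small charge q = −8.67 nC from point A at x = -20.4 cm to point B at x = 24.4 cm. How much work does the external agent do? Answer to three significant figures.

3.24×10⁻⁷ J

For quasistatic motion the external work equals the change in potential energy: W_ext = qΔV = q(V_B − V_A).
At A: distances to the source charges are 1.65 m, 0.996 m; V_A = Σ kqᵢ/rᵢ = 41.3 V.
At B: distances to the source charges are 1.21 m, 1.44 m; V_B = Σ kqᵢ/rᵢ = 3.93 V.
ΔV = V_B − V_A = -37.4 V.
W_ext = qΔV = (-8.67×10⁻⁹ C)(-37.4 V) = 3.24×10⁻⁷ J.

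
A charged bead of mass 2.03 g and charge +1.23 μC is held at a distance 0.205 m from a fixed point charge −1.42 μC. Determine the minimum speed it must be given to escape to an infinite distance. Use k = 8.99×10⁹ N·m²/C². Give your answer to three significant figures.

To just escape, total mechanical energy must reach zero at infinity: ½mv²_min + U = 0, so ½mv²_min = −U = |kQq|/r.
|U| = |kQq|/r = (8.99×10⁹ N·m²/C²)(1.42×10⁻⁶)(1.23×10⁻⁶)/(0.205) = 0.0766 J.
v_min = √(2|U|/m) = √(2·0.0766/2.03×10⁻³) = 8.69 m/s.

8.69 m/s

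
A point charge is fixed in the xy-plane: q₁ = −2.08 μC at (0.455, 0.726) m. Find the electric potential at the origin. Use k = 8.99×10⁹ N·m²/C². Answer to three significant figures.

Electric potential is a scalar, so the contributions from each charge add algebraically: V = Σ kqᵢ/rᵢ.
Distances from the field point to each charge: r₁ = 0.857 m.
V = k[(-2.08×10⁻⁶)/(0.857)] = -2.18×10⁴ V.

-2.18×10⁴ V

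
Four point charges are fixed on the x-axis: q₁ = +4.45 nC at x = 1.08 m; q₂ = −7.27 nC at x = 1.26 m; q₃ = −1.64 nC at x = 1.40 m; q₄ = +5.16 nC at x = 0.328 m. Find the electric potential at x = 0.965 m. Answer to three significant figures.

165 V

Electric potential is a scalar, so the contributions from each charge add algebraically: V = Σ kqᵢ/rᵢ.
Distances from the field point to each charge: r₁ = 0.115 m, r₂ = 0.295 m, r₃ = 0.435 m, r₄ = 0.637 m.
V = k[(4.45×10⁻⁹)/(0.115) + (-7.27×10⁻⁹)/(0.295) + (-1.64×10⁻⁹)/(0.435) + (5.16×10⁻⁹)/(0.637)] = 165 V.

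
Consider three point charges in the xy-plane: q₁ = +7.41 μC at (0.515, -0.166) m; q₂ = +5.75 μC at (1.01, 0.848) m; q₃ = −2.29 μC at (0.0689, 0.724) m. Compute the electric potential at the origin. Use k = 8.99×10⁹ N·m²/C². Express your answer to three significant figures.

The total potential is the scalar sum of each charge's contribution, V = Σ kqᵢ/rᵢ.
Distances from the field point to each charge: r₁ = 0.541 m, r₂ = 1.32 m, r₃ = 0.727 m.
V = k[(7.41×10⁻⁶)/(0.541) + (5.75×10⁻⁶)/(1.32) + (-2.29×10⁻⁶)/(0.727)] = 1.34×10⁵ V.

1.34×10⁵ V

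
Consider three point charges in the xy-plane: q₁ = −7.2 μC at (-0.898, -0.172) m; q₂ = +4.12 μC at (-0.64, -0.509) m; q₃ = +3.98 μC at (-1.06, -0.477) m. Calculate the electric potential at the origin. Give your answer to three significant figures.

Electric potential is a scalar, so the contributions from each charge add algebraically: V = Σ kqᵢ/rᵢ.
Distances from the field point to each charge: r₁ = 0.914 m, r₂ = 0.818 m, r₃ = 1.16 m.
V = k[(-7.20×10⁻⁶)/(0.914) + (4.12×10⁻⁶)/(0.818) + (3.98×10⁻⁶)/(1.16)] = 5280 V.

5280 V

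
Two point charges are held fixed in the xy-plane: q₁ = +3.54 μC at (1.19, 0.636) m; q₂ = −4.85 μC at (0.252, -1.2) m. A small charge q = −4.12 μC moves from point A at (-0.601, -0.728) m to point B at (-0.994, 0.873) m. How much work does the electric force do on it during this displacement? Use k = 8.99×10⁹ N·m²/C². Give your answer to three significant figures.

0.111 J

The work done by the electric force is W_field = −ΔU = −q(V_B − V_A) = q(V_A − V_B).
At A: distances to the source charges are 2.25 m, 0.975 m; V_A = Σ kqᵢ/rᵢ = -3.06×10⁴ V.
At B: distances to the source charges are 2.20 m, 2.42 m; V_B = Σ kqᵢ/rᵢ = -3540 V.
ΔV = V_B − V_A = 2.70×10⁴ V.
W_field = −qΔV = −(-4.12×10⁻⁶ C)(2.70×10⁴ V) = 0.111 J.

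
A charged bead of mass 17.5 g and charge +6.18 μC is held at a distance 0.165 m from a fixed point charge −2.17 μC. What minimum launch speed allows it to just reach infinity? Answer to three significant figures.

9.14 m/s

To just escape, total mechanical energy must reach zero at infinity: ½mv²_min + U = 0, so ½mv²_min = −U = |kQq|/r.
|U| = |kQq|/r = (8.99×10⁹ N·m²/C²)(2.17×10⁻⁶)(6.18×10⁻⁶)/(0.165) = 0.731 J.
v_min = √(2|U|/m) = √(2·0.731/0.0175) = 9.14 m/s.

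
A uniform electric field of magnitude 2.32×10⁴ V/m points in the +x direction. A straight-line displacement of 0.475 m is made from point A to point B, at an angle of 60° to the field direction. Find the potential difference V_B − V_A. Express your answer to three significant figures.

-5510 V

Only the component of displacement along E changes the potential: ΔV = −E·d·cosθ.
ΔV = −(2.32×10⁴ V/m)(0.475 m)cos60° = -5510 V.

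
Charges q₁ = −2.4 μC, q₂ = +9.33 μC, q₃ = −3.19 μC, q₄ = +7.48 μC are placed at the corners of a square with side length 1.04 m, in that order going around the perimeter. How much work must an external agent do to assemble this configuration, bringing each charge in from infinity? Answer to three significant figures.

-0.339 J

The work to assemble the configuration equals its total potential energy, U = Σ kqᵢqⱼ/rᵢⱼ over all pairs.
The four side pairs have separation 1.04 m and the two diagonal pairs 1.47 m.
Summing all 6 pair terms gives U = -0.339 J.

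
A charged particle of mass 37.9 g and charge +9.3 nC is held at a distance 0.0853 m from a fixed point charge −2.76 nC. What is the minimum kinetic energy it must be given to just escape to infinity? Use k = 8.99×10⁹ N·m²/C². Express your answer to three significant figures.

2.71×10⁻⁶ J

To just escape, total mechanical energy must reach zero at infinity: ½mv²_min + U = 0, so ½mv²_min = −U = |kQq|/r.
|U| = |kQq|/r = (8.99×10⁹ N·m²/C²)(2.76×10⁻⁹)(9.30×10⁻⁹)/(0.0853) = 2.71×10⁻⁶ J.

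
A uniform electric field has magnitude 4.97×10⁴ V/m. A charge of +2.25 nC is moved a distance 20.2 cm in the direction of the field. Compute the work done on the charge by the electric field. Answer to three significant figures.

2.26×10⁻⁵ J

The potential change for a displacement 20.2 cm in the direction of the field is ΔV = −Ed = -1.00×10⁴ V.
W_field = −qΔV = 2.26×10⁻⁵ J.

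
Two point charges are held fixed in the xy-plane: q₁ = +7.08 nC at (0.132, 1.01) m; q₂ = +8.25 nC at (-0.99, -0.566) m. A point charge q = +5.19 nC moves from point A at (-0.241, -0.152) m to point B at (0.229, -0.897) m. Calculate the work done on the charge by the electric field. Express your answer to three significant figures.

2.43×10⁻⁷ J

The work done by the electric force is W_field = −ΔU = −q(V_B − V_A) = q(V_A − V_B).
At A: distances to the source charges are 1.22 m, 0.856 m; V_A = Σ kqᵢ/rᵢ = 139 V.
At B: distances to the source charges are 1.91 m, 1.26 m; V_B = Σ kqᵢ/rᵢ = 92.1 V.
ΔV = V_B − V_A = -46.8 V.
W_field = −qΔV = −(5.19×10⁻⁹ C)(-46.8 V) = 2.43×10⁻⁷ J.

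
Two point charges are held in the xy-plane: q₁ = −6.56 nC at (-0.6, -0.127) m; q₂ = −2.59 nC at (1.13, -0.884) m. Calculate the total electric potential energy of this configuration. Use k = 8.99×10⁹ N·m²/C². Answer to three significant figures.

8.09×10⁻⁸ J

The work to assemble the configuration equals its total potential energy, U = Σ kqᵢqⱼ/rᵢⱼ over all pairs.
Pair separations: r₁₂ = 1.89 m.
U = (8.09×10⁻⁸) = 8.09×10⁻⁸ J.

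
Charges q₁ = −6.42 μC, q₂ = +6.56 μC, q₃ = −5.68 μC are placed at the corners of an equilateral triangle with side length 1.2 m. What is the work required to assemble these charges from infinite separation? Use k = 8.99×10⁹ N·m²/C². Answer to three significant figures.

-0.321 J

The work to assemble the configuration equals its total potential energy, U = Σ kqᵢqⱼ/rᵢⱼ over all pairs.
All three pair separations equal the side length, 1.20 m.
U = (-0.316) + (0.273) + (-0.279) = -0.321 J.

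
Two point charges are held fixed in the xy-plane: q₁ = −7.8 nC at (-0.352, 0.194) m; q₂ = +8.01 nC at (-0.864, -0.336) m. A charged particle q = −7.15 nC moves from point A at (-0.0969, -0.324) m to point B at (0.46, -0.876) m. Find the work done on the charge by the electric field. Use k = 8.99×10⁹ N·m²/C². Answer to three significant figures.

1.84×10⁻⁷ J

The work done by the electric force is W_field = −ΔU = −q(V_B − V_A) = q(V_A − V_B).
At A: distances to the source charges are 0.577 m, 0.767 m; V_A = Σ kqᵢ/rᵢ = -27.6 V.
At B: distances to the source charges are 1.34 m, 1.43 m; V_B = Σ kqᵢ/rᵢ = -1.84 V.
ΔV = V_B − V_A = 25.7 V.
W_field = −qΔV = −(-7.15×10⁻⁹ C)(25.7 V) = 1.84×10⁻⁷ J.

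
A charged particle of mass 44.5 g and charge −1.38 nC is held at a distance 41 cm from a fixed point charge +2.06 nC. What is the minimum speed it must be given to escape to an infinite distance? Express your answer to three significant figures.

To just escape, total mechanical energy must reach zero at infinity: ½mv²_min + U = 0, so ½mv²_min = −U = |kQq|/r.
|U| = |kQq|/r = (8.99×10⁹ N·m²/C²)(2.06×10⁻⁹)(1.38×10⁻⁹)/(0.410) = 6.23×10⁻⁸ J.
v_min = √(2|U|/m) = √(2·6.23×10⁻⁸/0.0445) = 1.67×10⁻³ m/s.

1.67×10⁻³ m/s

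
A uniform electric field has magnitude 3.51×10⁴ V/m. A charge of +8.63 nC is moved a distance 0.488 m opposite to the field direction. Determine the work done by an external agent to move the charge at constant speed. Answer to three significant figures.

1.48×10⁻⁴ J

The potential change for a displacement 0.488 m opposite to the field direction is ΔV = +Ed = 1.71×10⁴ V.
W_ext = qΔV = 1.48×10⁻⁴ J.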